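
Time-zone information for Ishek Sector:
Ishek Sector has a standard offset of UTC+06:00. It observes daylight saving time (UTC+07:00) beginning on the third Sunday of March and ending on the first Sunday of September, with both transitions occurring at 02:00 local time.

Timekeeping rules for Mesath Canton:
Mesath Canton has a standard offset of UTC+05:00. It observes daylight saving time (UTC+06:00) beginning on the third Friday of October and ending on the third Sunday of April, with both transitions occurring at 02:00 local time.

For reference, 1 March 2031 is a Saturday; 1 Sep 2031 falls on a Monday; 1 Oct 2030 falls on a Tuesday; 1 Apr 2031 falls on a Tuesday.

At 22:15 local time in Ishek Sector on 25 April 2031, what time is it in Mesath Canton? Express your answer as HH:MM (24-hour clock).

1 March 2031 is a Saturday, so the first Sunday is March 2 and the third is March 16.
1 September 2031 is a Monday, so the first Sunday is September 7.
25 April 2031 falls between 16 March and 7 September, so daylight saving is in effect and Ishek Sector is at UTC+07:00.
22:15 Ishek Sector − 7h = 15:15 UTC.
1 October 2030 is a Tuesday, so the first Friday is October 4 and the third is October 18.
1 April 2031 is a Tuesday, so the first Sunday is April 6 and the third is April 20.
At the standard offset (UTC+05:00), 15:15 UTC + 5h = 20:15 Mesath Canton standard time.
The standard-time date in Mesath Canton, 25 April 2031, does not fall between 18 October 2030 and 20 April 2031, so daylight saving is not in effect and Mesath Canton is at UTC+05:00.
15:15 UTC + 5h = 20:15 Mesath Canton.

20:15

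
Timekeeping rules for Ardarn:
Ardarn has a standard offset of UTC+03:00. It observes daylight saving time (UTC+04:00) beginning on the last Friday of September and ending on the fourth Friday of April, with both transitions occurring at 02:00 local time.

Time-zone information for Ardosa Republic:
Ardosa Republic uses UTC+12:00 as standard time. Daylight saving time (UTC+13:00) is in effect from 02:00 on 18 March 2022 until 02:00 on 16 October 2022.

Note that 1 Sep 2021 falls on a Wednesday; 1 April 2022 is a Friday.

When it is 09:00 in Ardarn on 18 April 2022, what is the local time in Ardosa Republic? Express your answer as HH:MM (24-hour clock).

18:00

1 September 2021 is a Wednesday, so Fridays fall on 3, 10, 17, 24; the last is September 24.
1 April 2022 is a Friday, so the first Friday is April 1 and the fourth is April 22.
18 April 2022 lies within the daylight-saving period (24 September 2021 – 22 April 2022), so Ardarn is on daylight time, UTC+04:00.
09:00 Ardarn − 4h = 05:00 UTC.
At the standard offset (UTC+12:00), 05:00 UTC + 12h = 17:00 Ardosa Republic standard time.
The standard-time date in Ardosa Republic, 18 April 2022, falls between 18 March and 16 October, so daylight saving is in effect and Ardosa Republic is at UTC+13:00.
05:00 UTC + 13h = 18:00 Ardosa Republic.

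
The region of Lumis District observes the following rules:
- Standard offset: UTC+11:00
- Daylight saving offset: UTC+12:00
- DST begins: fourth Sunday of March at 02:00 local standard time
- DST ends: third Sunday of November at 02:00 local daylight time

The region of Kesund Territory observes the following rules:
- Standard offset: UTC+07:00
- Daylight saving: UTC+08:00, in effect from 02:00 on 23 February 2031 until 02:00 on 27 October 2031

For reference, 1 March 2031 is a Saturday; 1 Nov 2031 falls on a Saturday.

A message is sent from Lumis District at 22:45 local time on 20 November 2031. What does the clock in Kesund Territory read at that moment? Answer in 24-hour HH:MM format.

1 March 2031 is a Saturday, so the first Sunday is March 2 and the fourth is March 23.
1 November 2031 is a Saturday, so the first Sunday is November 2 and the third is November 16.
20 November 2031 does not fall between 23 March and 16 November, so daylight saving is not in effect and Lumis District is at UTC+11:00.
22:45 Lumis District − 11h = 11:45 UTC.
At the standard offset (UTC+07:00), 11:45 UTC + 7h = 18:45 Kesund Territory standard time.
Daylight saving runs 23 February – 27 October; the standard-time date in Kesund Territory, 20 November 2031, is outside that window, so Kesund Territory is on standard time at UTC+07:00.
11:45 UTC + 7h = 18:45 Kesund Territory.

18:45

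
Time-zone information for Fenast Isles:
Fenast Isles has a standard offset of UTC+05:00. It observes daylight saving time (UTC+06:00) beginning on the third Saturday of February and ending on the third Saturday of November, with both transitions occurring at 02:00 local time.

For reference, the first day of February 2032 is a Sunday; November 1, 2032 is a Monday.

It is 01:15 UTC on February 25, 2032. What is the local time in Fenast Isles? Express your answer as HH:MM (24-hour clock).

1 February 2032 is a Sunday, so the first Saturday is February 7 and the third is February 21.
1 November 2032 is a Monday, so the first Saturday is November 6 and the third is November 20.
At the standard offset (UTC+05:00), 01:15 UTC + 5h = 06:15 Fenast Isles standard time.
The standard-time date in Fenast Isles, February 25, 2032, lies within the daylight-saving period (21 February – 20 November), so Fenast Isles is on daylight time, UTC+06:00.
01:15 UTC + 6h = 07:15 local.

07:15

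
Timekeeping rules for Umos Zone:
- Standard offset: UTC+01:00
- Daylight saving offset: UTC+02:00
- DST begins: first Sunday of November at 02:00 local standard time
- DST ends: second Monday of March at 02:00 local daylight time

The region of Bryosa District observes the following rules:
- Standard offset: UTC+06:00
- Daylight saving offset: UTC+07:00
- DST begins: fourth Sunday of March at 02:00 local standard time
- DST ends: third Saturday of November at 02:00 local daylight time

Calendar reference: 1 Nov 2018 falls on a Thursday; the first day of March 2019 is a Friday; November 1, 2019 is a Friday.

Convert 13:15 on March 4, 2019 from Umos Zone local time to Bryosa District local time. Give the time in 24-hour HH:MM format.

17:15

1 November 2018 is a Thursday, so the first Sunday is November 4.
1 March 2019 is a Friday, so the first Monday is March 4 and the second is March 11.
Daylight saving runs 4 November 2018 – 11 March 2019; March 4, 2019 is inside that window, so Umos Zone is at UTC+02:00.
13:15 Umos Zone − 2h = 11:15 UTC.
1 March 2019 is a Friday, so the first Sunday is March 3 and the fourth is March 24.
1 November 2019 is a Friday, so the first Saturday is November 2 and the third is November 16.
At the standard offset (UTC+06:00), 11:15 UTC + 6h = 17:15 Bryosa District standard time.
The standard-time date in Bryosa District, March 4, 2019, does not fall between 24 March and 16 November, so daylight saving is not in effect and Bryosa District is at UTC+06:00.
11:15 UTC + 6h = 17:15 Bryosa District.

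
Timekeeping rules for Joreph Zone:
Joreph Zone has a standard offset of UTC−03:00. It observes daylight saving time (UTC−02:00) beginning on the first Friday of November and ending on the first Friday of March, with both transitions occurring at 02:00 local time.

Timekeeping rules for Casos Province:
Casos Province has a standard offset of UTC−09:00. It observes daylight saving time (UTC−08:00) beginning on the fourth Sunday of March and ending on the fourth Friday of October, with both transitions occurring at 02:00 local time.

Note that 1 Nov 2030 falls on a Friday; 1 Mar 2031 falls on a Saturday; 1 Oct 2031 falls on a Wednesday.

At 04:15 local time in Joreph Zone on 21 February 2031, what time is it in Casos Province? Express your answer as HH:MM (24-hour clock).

1 November 2030 is a Friday, so the first Friday is November 1.
1 March 2031 is a Saturday, so the first Friday is March 7.
21 February 2031 falls between 1 November 2030 and 7 March 2031, so daylight saving is in effect and Joreph Zone is at UTC−02:00.
04:15 Joreph Zone + 2h = 06:15 UTC.
1 March 2031 is a Saturday, so the first Sunday is March 2 and the fourth is March 23.
1 October 2031 is a Wednesday, so the first Friday is October 3 and the fourth is October 24.
At the standard offset (UTC−09:00), 06:15 UTC − 9h = 21:15 Casos Province standard time (rolling into the previous day, 20 February 2031).
The standard-time date in Casos Province, 20 February 2031, is outside the daylight-saving period (23 March – 24 October), so Casos Province is on standard time, UTC−09:00.
06:15 UTC − 9h = 21:15 Casos Province (rolling into the previous day, 20 February 2031).

21:15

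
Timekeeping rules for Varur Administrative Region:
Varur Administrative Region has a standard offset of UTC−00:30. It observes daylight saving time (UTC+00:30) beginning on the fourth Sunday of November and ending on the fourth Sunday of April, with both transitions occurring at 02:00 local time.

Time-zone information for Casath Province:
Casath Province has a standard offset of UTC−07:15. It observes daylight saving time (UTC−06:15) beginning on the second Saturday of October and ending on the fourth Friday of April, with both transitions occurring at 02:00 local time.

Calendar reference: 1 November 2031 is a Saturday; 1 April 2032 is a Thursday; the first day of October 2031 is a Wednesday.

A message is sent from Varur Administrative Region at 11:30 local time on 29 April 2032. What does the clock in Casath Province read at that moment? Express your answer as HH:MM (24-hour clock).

1 November 2031 is a Saturday, so the first Sunday is November 2 and the fourth is November 23.
1 April 2032 is a Thursday, so the first Sunday is April 4 and the fourth is April 25.
29 April 2032 does not fall between 23 November 2031 and 25 April 2032, so daylight saving is not in effect and Varur Administrative Region is at UTC−00:30.
11:30 Varur Administrative Region + 0h30m = 12:00 UTC.
1 October 2031 is a Wednesday, so the first Saturday is October 4 and the second is October 11.
1 April 2032 is a Thursday, so the first Friday is April 2 and the fourth is April 23.
At the standard offset (UTC−07:15), 12:00 UTC − 7h15m = 04:45 Casath Province standard time.
The standard-time date in Casath Province, 29 April 2032, does not fall between 11 October 2031 and 23 April 2032, so daylight saving is not in effect and Casath Province is at UTC−07:15.
12:00 UTC − 7h15m = 04:45 Casath Province.

04:45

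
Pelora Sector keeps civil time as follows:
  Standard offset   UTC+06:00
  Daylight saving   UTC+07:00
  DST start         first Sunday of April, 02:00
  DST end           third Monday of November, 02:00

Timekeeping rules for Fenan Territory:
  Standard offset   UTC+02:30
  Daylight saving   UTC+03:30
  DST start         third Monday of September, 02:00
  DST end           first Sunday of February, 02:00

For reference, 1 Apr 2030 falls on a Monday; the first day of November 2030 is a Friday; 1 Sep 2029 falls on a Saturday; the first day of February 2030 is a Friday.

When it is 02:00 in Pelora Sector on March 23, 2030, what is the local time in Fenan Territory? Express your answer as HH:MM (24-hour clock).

22:30

1 April 2030 is a Monday, so the first Sunday is April 7.
1 November 2030 is a Friday, so the first Monday is November 4 and the third is November 18.
March 23, 2030 does not fall between 7 April and 18 November, so daylight saving is not in effect and Pelora Sector is at UTC+06:00.
02:00 Pelora Sector − 6h = 20:00 UTC (rolling into the previous day, 22 March 2030).
1 September 2029 is a Saturday, so the first Monday is September 3 and the third is September 17.
1 February 2030 is a Friday, so the first Sunday is February 3.
At the standard offset (UTC+02:30), 20:00 UTC + 2h30m = 22:30 Fenan Territory standard time.
Daylight saving runs 17 September 2029 – 3 February 2030; the standard-time date in Fenan Territory, March 22, 2030, is outside that window, so Fenan Territory is on standard time at UTC+02:30.
20:00 UTC + 2h30m = 22:30 Fenan Territory.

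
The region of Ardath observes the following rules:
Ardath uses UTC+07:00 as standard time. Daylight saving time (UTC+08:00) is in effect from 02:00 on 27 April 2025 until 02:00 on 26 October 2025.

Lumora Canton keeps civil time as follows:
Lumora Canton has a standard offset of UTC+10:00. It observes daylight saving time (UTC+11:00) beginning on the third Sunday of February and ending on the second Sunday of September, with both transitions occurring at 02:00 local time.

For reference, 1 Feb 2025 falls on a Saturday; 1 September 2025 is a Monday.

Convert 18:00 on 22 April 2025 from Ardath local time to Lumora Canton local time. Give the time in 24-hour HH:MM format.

Daylight saving runs 27 April – 26 October; 22 April 2025 is outside that window, so Ardath is on standard time at UTC+07:00.
18:00 Ardath − 7h = 11:00 UTC.
1 February 2025 is a Saturday, so the first Sunday is February 2 and the third is February 16.
1 September 2025 is a Monday, so the first Sunday is September 7 and the second is September 14.
At the standard offset (UTC+10:00), 11:00 UTC + 10h = 21:00 Lumora Canton standard time.
Daylight saving runs 16 February – 14 September; the standard-time date in Lumora Canton, 22 April 2025, is inside that window, so Lumora Canton is at UTC+11:00.
11:00 UTC + 11h = 22:00 Lumora Canton.

22:00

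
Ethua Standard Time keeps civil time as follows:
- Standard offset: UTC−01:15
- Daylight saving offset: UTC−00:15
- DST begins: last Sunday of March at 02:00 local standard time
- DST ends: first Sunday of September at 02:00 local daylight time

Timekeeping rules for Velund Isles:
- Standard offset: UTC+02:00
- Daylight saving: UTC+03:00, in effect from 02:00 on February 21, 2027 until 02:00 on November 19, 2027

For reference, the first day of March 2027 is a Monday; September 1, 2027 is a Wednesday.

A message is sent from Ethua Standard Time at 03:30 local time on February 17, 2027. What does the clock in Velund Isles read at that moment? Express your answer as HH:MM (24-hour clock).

1 March 2027 is a Monday, so Sundays fall on 7, 14, 21, 28; the last is March 28.
1 September 2027 is a Wednesday, so the first Sunday is September 5.
February 17, 2027 is outside the daylight-saving period (28 March – 5 September), so Ethua Standard Time is on standard time, UTC−01:15.
03:30 Ethua Standard Time + 1h15m = 04:45 UTC.
At the standard offset (UTC+02:00), 04:45 UTC + 2h = 06:45 Velund Isles standard time.
Daylight saving runs 21 February – 19 November; the standard-time date in Velund Isles, February 17, 2027, is outside that window, so Velund Isles is on standard time at UTC+02:00.
04:45 UTC + 2h = 06:45 Velund Isles.

06:45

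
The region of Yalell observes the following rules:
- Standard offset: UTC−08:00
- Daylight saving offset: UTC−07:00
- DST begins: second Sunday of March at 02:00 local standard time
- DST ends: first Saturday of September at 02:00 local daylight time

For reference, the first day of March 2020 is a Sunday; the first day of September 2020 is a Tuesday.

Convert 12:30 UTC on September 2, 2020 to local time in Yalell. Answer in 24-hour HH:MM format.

05:30

1 March 2020 is a Sunday, so the first Sunday is March 1 and the second is March 8.
1 September 2020 is a Tuesday, so the first Saturday is September 5.
At the standard offset (UTC−08:00), 12:30 UTC − 8h = 04:30 Yalell standard time.
The standard-time date in Yalell, September 2, 2020, lies within the daylight-saving period (8 March – 5 September), so Yalell is on daylight time, UTC−07:00.
12:30 UTC − 7h = 05:30 local.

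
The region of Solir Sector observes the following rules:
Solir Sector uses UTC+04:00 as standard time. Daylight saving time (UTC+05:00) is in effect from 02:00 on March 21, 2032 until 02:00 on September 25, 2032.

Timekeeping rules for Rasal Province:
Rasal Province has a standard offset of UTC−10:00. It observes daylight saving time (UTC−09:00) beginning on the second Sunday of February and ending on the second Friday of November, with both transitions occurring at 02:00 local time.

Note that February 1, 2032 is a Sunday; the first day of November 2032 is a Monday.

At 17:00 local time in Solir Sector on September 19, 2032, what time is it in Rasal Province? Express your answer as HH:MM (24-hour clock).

September 19, 2032 falls between 21 March and 25 September, so daylight saving is in effect and Solir Sector is at UTC+05:00.
17:00 Solir Sector − 5h = 12:00 UTC.
1 February 2032 is a Sunday, so the first Sunday is February 1 and the second is February 8.
1 November 2032 is a Monday, so the first Friday is November 5 and the second is November 12.
At the standard offset (UTC−10:00), 12:00 UTC − 10h = 02:00 Rasal Province standard time.
The standard-time date in Rasal Province, September 19, 2032, lies within the daylight-saving period (8 February – 12 November), so Rasal Province is on daylight time, UTC−09:00.
12:00 UTC − 9h = 03:00 Rasal Province.

03:00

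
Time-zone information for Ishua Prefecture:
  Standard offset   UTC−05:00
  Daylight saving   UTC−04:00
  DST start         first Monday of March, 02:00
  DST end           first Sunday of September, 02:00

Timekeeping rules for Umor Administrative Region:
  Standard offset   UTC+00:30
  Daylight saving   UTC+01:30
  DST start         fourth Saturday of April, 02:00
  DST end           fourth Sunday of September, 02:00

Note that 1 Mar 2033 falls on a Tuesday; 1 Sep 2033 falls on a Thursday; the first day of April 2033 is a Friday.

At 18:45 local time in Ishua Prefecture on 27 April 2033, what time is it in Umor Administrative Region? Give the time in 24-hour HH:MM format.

00:15

1 March 2033 is a Tuesday, so the first Monday is March 7.
1 September 2033 is a Thursday, so the first Sunday is September 4.
27 April 2033 lies within the daylight-saving period (7 March – 4 September), so Ishua Prefecture is on daylight time, UTC−04:00.
18:45 Ishua Prefecture + 4h = 22:45 UTC.
1 April 2033 is a Friday, so the first Saturday is April 2 and the fourth is April 23.
1 September 2033 is a Thursday, so the first Sunday is September 4 and the fourth is September 25.
At the standard offset (UTC+00:30), 22:45 UTC + 0h30m = 23:15 Umor Administrative Region standard time.
Daylight saving runs 23 April – 25 September; the standard-time date in Umor Administrative Region, 27 April 2033, is inside that window, so Umor Administrative Region is at UTC+01:30.
22:45 UTC + 1h30m = 00:15 Umor Administrative Region (rolling into the next day, 28 April 2033).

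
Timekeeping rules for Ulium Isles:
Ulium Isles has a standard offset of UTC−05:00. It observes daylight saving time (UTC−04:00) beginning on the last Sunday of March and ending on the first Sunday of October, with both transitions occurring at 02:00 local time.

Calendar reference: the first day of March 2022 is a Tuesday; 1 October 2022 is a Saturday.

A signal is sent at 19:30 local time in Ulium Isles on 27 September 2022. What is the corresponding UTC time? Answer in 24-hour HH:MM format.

1 March 2022 is a Tuesday, so Sundays fall on 6, 13, 20, 27; the last is March 27.
1 October 2022 is a Saturday, so the first Sunday is October 2.
Daylight saving runs 27 March – 2 October; 27 September 2022 is inside that window, so Ulium Isles is at UTC−04:00.
19:30 local + 4h = 23:30 UTC.

23:30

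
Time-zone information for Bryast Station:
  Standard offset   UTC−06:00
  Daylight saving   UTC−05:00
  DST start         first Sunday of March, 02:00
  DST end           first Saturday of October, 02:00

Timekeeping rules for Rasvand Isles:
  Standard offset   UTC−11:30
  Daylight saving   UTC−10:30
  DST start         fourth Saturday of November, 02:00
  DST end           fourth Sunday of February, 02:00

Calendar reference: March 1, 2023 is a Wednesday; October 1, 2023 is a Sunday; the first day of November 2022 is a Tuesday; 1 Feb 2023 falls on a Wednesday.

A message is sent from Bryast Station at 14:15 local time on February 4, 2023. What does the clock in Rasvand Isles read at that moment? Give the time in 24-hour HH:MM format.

09:45

1 March 2023 is a Wednesday, so the first Sunday is March 5.
1 October 2023 is a Sunday, so the first Saturday is October 7.
February 4, 2023 is outside the daylight-saving period (5 March – 7 October), so Bryast Station is on standard time, UTC−06:00.
14:15 Bryast Station + 6h = 20:15 UTC.
1 November 2022 is a Tuesday, so the first Saturday is November 5 and the fourth is November 26.
1 February 2023 is a Wednesday, so the first Sunday is February 5 and the fourth is February 26.
At the standard offset (UTC−11:30), 20:15 UTC − 11h30m = 08:45 Rasvand Isles standard time.
The standard-time date in Rasvand Isles, February 4, 2023, falls between 26 November 2022 and 26 February 2023, so daylight saving is in effect and Rasvand Isles is at UTC−10:30.
20:15 UTC − 10h30m = 09:45 Rasvand Isles.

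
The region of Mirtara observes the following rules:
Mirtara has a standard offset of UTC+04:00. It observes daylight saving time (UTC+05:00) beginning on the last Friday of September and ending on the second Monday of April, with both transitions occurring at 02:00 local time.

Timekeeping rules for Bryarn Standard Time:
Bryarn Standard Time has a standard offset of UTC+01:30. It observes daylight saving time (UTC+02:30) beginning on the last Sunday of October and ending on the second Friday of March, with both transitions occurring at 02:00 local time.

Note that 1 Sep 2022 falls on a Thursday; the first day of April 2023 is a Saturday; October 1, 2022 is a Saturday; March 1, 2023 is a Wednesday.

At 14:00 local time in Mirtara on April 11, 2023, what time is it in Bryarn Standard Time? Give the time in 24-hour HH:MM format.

11:30

1 September 2022 is a Thursday, so Fridays fall on 2, 9, 16, 23, 30; the last is September 30.
1 April 2023 is a Saturday, so the first Monday is April 3 and the second is April 10.
Daylight saving runs 30 September 2022 – 10 April 2023; April 11, 2023 is outside that window, so Mirtara is on standard time at UTC+04:00.
14:00 Mirtara − 4h = 10:00 UTC.
1 October 2022 is a Saturday, so Sundays fall on 2, 9, 16, 23, 30; the last is October 30.
1 March 2023 is a Wednesday, so the first Friday is March 3 and the second is March 10.
At the standard offset (UTC+01:30), 10:00 UTC + 1h30m = 11:30 Bryarn Standard Time standard time.
The standard-time date in Bryarn Standard Time, April 11, 2023, does not fall between 30 October 2022 and 10 March 2023, so daylight saving is not in effect and Bryarn Standard Time is at UTC+01:30.
10:00 UTC + 1h30m = 11:30 Bryarn Standard Time.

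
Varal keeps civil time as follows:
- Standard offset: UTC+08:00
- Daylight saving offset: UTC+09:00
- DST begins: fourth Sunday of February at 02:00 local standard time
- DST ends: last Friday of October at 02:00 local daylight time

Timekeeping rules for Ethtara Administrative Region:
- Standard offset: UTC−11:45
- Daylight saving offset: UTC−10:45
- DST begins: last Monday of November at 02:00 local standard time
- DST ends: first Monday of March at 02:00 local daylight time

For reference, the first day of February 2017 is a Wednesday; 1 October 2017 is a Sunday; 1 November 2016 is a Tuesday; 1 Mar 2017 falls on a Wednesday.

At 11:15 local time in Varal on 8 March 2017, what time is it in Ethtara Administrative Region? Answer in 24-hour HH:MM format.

14:30

1 February 2017 is a Wednesday, so the first Sunday is February 5 and the fourth is February 26.
1 October 2017 is a Sunday, so Fridays fall on 6, 13, 20, 27; the last is October 27.
8 March 2017 lies within the daylight-saving period (26 February – 27 October), so Varal is on daylight time, UTC+09:00.
11:15 Varal − 9h = 02:15 UTC.
1 November 2016 is a Tuesday, so Mondays fall on 7, 14, 21, 28; the last is November 28.
1 March 2017 is a Wednesday, so the first Monday is March 6.
At the standard offset (UTC−11:45), 02:15 UTC − 11h45m = 14:30 Ethtara Administrative Region standard time (rolling into the previous day, 7 March 2017).
The standard-time date in Ethtara Administrative Region, 7 March 2017, does not fall between 28 November 2016 and 6 March 2017, so daylight saving is not in effect and Ethtara Administrative Region is at UTC−11:45.
02:15 UTC − 11h45m = 14:30 Ethtara Administrative Region (rolling into the previous day, 7 March 2017).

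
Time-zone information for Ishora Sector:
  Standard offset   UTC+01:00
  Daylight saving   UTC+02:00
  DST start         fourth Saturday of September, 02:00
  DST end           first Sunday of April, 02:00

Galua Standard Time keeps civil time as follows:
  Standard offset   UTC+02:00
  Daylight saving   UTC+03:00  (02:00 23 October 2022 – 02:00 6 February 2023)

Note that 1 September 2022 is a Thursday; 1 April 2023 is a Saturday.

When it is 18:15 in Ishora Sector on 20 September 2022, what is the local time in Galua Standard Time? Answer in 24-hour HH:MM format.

1 September 2022 is a Thursday, so the first Saturday is September 3 and the fourth is September 24.
1 April 2023 is a Saturday, so the first Sunday is April 2.
Daylight saving runs 24 September 2022 – 2 April 2023; 20 September 2022 is outside that window, so Ishora Sector is on standard time at UTC+01:00.
18:15 Ishora Sector − 1h = 17:15 UTC.
At the standard offset (UTC+02:00), 17:15 UTC + 2h = 19:15 Galua Standard Time standard time.
The standard-time date in Galua Standard Time, 20 September 2022, does not fall between 23 October 2022 and 6 February 2023, so daylight saving is not in effect and Galua Standard Time is at UTC+02:00.
17:15 UTC + 2h = 19:15 Galua Standard Time.

19:15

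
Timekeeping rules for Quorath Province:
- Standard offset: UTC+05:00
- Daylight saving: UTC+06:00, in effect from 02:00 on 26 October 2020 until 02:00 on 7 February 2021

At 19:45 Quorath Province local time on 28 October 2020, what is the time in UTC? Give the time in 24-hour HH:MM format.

13:45

Daylight saving runs 26 October 2020 – 7 February 2021; 28 October 2020 is inside that window, so Quorath Province is at UTC+06:00.
19:45 local − 6h = 13:45 UTC.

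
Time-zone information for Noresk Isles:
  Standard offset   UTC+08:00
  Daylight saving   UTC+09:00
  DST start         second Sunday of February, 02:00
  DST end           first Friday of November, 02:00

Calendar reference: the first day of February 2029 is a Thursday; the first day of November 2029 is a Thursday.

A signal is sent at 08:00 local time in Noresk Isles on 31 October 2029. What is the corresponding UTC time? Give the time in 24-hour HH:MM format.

23:00

1 February 2029 is a Thursday, so the first Sunday is February 4 and the second is February 11.
1 November 2029 is a Thursday, so the first Friday is November 2.
31 October 2029 lies within the daylight-saving period (11 February – 2 November), so Noresk Isles is on daylight time, UTC+09:00.
08:00 local − 9h = 23:00 UTC (rolling into the previous day, 30 October 2029).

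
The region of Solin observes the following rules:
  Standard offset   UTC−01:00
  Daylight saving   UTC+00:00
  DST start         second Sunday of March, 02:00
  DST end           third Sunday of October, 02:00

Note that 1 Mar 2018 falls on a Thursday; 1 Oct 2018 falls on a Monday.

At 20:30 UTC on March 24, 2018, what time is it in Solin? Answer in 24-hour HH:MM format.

1 March 2018 is a Thursday, so the first Sunday is March 4 and the second is March 11.
1 October 2018 is a Monday, so the first Sunday is October 7 and the third is October 21.
At the standard offset (UTC−01:00), 20:30 UTC − 1h = 19:30 Solin standard time.
The standard-time date in Solin, March 24, 2018, falls between 11 March and 21 October, so daylight saving is in effect and Solin is at UTC+00:00.
20:30 UTC + 0h = 20:30 local.

20:30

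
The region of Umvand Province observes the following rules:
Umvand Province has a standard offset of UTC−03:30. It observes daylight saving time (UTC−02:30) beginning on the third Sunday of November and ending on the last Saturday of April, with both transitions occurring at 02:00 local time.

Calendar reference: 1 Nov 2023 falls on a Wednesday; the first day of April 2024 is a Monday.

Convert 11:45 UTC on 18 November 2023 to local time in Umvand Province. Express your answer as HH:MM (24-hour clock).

1 November 2023 is a Wednesday, so the first Sunday is November 5 and the third is November 19.
1 April 2024 is a Monday, so Saturdays fall on 6, 13, 20, 27; the last is April 27.
At the standard offset (UTC−03:30), 11:45 UTC − 3h30m = 08:15 Umvand Province standard time.
The standard-time date in Umvand Province, 18 November 2023, is outside the daylight-saving period (19 November 2023 – 27 April 2024), so Umvand Province is on standard time, UTC−03:30.
11:45 UTC − 3h30m = 08:15 local.

08:15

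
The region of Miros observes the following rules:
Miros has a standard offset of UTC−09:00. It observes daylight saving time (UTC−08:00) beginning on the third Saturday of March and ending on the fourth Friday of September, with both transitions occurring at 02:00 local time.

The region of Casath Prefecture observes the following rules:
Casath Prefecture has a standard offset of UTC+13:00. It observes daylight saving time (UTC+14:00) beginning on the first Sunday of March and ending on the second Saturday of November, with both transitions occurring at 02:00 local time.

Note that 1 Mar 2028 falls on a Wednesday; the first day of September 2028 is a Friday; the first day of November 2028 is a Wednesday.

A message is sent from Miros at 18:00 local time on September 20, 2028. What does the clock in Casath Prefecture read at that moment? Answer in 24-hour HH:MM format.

1 March 2028 is a Wednesday, so the first Saturday is March 4 and the third is March 18.
1 September 2028 is a Friday, so the first Friday is September 1 and the fourth is September 22.
Daylight saving runs 18 March – 22 September; September 20, 2028 is inside that window, so Miros is at UTC−08:00.
18:00 Miros + 8h = 02:00 UTC (rolling into the next day, 21 September 2028).
1 March 2028 is a Wednesday, so the first Sunday is March 5.
1 November 2028 is a Wednesday, so the first Saturday is November 4 and the second is November 11.
At the standard offset (UTC+13:00), 02:00 UTC + 13h = 15:00 Casath Prefecture standard time.
The standard-time date in Casath Prefecture, September 21, 2028, lies within the daylight-saving period (5 March – 11 November), so Casath Prefecture is on daylight time, UTC+14:00.
02:00 UTC + 14h = 16:00 Casath Prefecture.

16:00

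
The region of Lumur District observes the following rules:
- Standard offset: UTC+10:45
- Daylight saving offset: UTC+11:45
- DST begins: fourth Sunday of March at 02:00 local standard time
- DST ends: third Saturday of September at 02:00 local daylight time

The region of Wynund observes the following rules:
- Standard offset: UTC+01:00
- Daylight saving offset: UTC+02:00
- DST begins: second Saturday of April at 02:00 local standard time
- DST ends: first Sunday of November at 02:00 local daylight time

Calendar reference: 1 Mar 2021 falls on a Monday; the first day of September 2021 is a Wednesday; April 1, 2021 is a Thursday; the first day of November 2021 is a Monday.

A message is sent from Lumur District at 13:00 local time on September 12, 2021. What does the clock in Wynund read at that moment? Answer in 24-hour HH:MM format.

1 March 2021 is a Monday, so the first Sunday is March 7 and the fourth is March 28.
1 September 2021 is a Wednesday, so the first Saturday is September 4 and the third is September 18.
September 12, 2021 falls between 28 March and 18 September, so daylight saving is in effect and Lumur District is at UTC+11:45.
13:00 Lumur District − 11h45m = 01:15 UTC.
1 April 2021 is a Thursday, so the first Saturday is April 3 and the second is April 10.
1 November 2021 is a Monday, so the first Sunday is November 7.
At the standard offset (UTC+01:00), 01:15 UTC + 1h = 02:15 Wynund standard time.
The standard-time date in Wynund, September 12, 2021, falls between 10 April and 7 November, so daylight saving is in effect and Wynund is at UTC+02:00.
01:15 UTC + 2h = 03:15 Wynund.

03:15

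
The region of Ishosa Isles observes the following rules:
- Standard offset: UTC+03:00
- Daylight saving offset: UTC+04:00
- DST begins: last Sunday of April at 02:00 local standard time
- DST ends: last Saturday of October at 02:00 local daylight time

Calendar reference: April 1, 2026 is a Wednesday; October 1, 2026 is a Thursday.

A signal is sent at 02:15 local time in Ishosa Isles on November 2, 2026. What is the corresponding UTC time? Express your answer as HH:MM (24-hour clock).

1 April 2026 is a Wednesday, so Sundays fall on 5, 12, 19, 26; the last is April 26.
1 October 2026 is a Thursday, so Saturdays fall on 3, 10, 17, 24, 31; the last is October 31.
November 2, 2026 is outside the daylight-saving period (26 April – 31 October), so Ishosa Isles is on standard time, UTC+03:00.
02:15 local − 3h = 23:15 UTC (rolling into the previous day, 1 November 2026).

23:15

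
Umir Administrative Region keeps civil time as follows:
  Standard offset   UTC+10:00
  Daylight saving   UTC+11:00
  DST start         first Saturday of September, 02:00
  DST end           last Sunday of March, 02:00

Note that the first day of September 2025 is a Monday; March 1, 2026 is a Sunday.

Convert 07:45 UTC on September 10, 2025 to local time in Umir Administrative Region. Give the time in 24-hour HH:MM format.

1 September 2025 is a Monday, so the first Saturday is September 6.
1 March 2026 is a Sunday, so Sundays fall on 1, 8, 15, 22, 29; the last is March 29.
At the standard offset (UTC+10:00), 07:45 UTC + 10h = 17:45 Umir Administrative Region standard time.
The standard-time date in Umir Administrative Region, September 10, 2025, falls between 6 September 2025 and 29 March 2026, so daylight saving is in effect and Umir Administrative Region is at UTC+11:00.
07:45 UTC + 11h = 18:45 local.

18:45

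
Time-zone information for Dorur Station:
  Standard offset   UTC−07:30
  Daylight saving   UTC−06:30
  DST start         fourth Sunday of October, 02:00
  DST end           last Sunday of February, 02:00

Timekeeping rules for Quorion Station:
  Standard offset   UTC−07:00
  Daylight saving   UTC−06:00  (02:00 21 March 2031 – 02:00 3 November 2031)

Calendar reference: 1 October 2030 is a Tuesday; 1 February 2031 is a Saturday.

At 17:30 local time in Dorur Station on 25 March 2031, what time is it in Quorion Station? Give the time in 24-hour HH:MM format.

19:00

1 October 2030 is a Tuesday, so the first Sunday is October 6 and the fourth is October 27.
1 February 2031 is a Saturday, so Sundays fall on 2, 9, 16, 23; the last is February 23.
25 March 2031 is outside the daylight-saving period (27 October 2030 – 23 February 2031), so Dorur Station is on standard time, UTC−07:30.
17:30 Dorur Station + 7h30m = 01:00 UTC (rolling into the next day, 26 March 2031).
At the standard offset (UTC−07:00), 01:00 UTC − 7h = 18:00 Quorion Station standard time (rolling into the previous day, 25 March 2031).
The standard-time date in Quorion Station, 25 March 2031, lies within the daylight-saving period (21 March – 3 November), so Quorion Station is on daylight time, UTC−06:00.
01:00 UTC − 6h = 19:00 Quorion Station (rolling into the previous day, 25 March 2031).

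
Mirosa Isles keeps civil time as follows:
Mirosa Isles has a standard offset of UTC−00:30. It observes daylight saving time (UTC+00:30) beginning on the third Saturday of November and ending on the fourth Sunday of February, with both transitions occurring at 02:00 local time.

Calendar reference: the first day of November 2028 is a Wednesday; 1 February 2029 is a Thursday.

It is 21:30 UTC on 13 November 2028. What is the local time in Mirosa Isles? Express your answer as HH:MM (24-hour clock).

1 November 2028 is a Wednesday, so the first Saturday is November 4 and the third is November 18.
1 February 2029 is a Thursday, so the first Sunday is February 4 and the fourth is February 25.
At the standard offset (UTC−00:30), 21:30 UTC − 0h30m = 21:00 Mirosa Isles standard time.
Daylight saving runs 18 November 2028 – 25 February 2029; the standard-time date in Mirosa Isles, 13 November 2028, is outside that window, so Mirosa Isles is on standard time at UTC−00:30.
21:30 UTC − 0h30m = 21:00 local.

21:00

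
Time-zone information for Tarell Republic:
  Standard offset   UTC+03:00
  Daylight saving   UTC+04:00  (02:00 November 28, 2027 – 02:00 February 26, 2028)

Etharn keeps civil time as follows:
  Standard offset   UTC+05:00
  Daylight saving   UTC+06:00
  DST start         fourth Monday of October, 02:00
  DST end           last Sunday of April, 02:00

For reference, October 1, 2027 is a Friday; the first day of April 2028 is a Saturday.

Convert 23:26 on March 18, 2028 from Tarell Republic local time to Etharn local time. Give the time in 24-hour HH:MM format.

02:26

March 18, 2028 is outside the daylight-saving period (28 November 2027 – 26 February 2028), so Tarell Republic is on standard time, UTC+03:00.
23:26 Tarell Republic − 3h = 20:26 UTC.
1 October 2027 is a Friday, so the first Monday is October 4 and the fourth is October 25.
1 April 2028 is a Saturday, so Sundays fall on 2, 9, 16, 23, 30; the last is April 30.
At the standard offset (UTC+05:00), 20:26 UTC + 5h = 01:26 Etharn standard time (rolling into the next day, 19 March 2028).
Daylight saving runs 25 October 2027 – 30 April 2028; the standard-time date in Etharn, March 19, 2028, is inside that window, so Etharn is at UTC+06:00.
20:26 UTC + 6h = 02:26 Etharn (rolling into the next day, 19 March 2028).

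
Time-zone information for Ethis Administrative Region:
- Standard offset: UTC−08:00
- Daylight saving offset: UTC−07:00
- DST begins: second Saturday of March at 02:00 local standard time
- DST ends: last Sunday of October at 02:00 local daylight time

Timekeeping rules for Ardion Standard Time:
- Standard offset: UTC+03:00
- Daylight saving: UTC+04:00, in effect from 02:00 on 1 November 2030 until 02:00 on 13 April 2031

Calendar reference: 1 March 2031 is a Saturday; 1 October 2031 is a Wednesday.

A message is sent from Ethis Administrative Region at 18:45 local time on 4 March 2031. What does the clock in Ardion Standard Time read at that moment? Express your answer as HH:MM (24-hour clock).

06:45

1 March 2031 is a Saturday, so the first Saturday is March 1 and the second is March 8.
1 October 2031 is a Wednesday, so Sundays fall on 5, 12, 19, 26; the last is October 26.
Daylight saving runs 8 March – 26 October; 4 March 2031 is outside that window, so Ethis Administrative Region is on standard time at UTC−08:00.
18:45 Ethis Administrative Region + 8h = 02:45 UTC (rolling into the next day, 5 March 2031).
At the standard offset (UTC+03:00), 02:45 UTC + 3h = 05:45 Ardion Standard Time standard time.
Daylight saving runs 1 November 2030 – 13 April 2031; the standard-time date in Ardion Standard Time, 5 March 2031, is inside that window, so Ardion Standard Time is at UTC+04:00.
02:45 UTC + 4h = 06:45 Ardion Standard Time.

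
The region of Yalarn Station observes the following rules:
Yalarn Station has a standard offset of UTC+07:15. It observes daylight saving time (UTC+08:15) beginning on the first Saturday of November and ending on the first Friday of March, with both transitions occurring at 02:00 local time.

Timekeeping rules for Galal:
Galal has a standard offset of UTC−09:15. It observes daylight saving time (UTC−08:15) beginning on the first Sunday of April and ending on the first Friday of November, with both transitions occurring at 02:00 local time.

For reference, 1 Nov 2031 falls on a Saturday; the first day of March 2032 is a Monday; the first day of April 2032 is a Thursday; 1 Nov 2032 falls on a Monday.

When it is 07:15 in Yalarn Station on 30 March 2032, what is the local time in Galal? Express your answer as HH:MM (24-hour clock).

14:45

1 November 2031 is a Saturday, so the first Saturday is November 1.
1 March 2032 is a Monday, so the first Friday is March 5.
30 March 2032 does not fall between 1 November 2031 and 5 March 2032, so daylight saving is not in effect and Yalarn Station is at UTC+07:15.
07:15 Yalarn Station − 7h15m = 00:00 UTC.
1 April 2032 is a Thursday, so the first Sunday is April 4.
1 November 2032 is a Monday, so the first Friday is November 5.
At the standard offset (UTC−09:15), 00:00 UTC − 9h15m = 14:45 Galal standard time (rolling into the previous day, 29 March 2032).
The standard-time date in Galal, 29 March 2032, is outside the daylight-saving period (4 April – 5 November), so Galal is on standard time, UTC−09:15.
00:00 UTC − 9h15m = 14:45 Galal (rolling into the previous day, 29 March 2032).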